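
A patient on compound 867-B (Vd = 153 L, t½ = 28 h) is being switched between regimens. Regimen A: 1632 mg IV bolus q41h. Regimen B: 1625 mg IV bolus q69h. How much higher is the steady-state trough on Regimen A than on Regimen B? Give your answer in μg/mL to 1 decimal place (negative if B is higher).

3.7 μg/mL

Regimen A: f = (1/2)^(41/28) ≈ 0.3624; Cmin,ss = (1632/153)·f/(1−f) ≈ 6.063 μg/mL.
Regimen B: f = (1/2)^(69/28) ≈ 0.1812; Cmin,ss = (1625/153)·f/(1−f) ≈ 2.350 μg/mL.
Difference ≈ 6.063 − 2.350 ≈ 3.713 μg/mL.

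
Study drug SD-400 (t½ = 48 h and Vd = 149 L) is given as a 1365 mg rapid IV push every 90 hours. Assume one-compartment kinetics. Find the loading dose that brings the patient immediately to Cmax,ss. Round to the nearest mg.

f = (1/2)^(90/48) ≈ 0.272627; accumulation ratio R = 1/(1−f) ≈ 1.37481.
Loading dose to hit Cmax,ss on first dose: D_load = D_maint·R ≈ 1365 × 1.37481 ≈ 1876.62 mg.

1877 mg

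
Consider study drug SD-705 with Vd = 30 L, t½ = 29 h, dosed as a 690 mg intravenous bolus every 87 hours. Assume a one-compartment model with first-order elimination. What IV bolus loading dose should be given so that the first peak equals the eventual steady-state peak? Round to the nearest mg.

f = (1/2)^(87/29) ≈ 0.125000; accumulation ratio R = 1/(1−f) ≈ 1.14286.
Loading dose to hit Cmax,ss on first dose: D_load = D_maint·R ≈ 690 × 1.14286 ≈ 788.57 mg.

789 mg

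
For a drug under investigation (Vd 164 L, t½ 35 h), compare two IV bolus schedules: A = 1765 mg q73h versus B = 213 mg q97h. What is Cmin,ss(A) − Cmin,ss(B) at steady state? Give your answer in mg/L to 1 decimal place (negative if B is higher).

Regimen A: f = (1/2)^(73/35) ≈ 0.2356; Cmin,ss = (1765/164)·f/(1−f) ≈ 3.317 mg/L.
Regimen B: f = (1/2)^(97/35) ≈ 0.1465; Cmin,ss = (213/164)·f/(1−f) ≈ 0.223 mg/L.
Difference ≈ 3.317 − 0.223 ≈ 3.094 mg/L.

3.1 mg/L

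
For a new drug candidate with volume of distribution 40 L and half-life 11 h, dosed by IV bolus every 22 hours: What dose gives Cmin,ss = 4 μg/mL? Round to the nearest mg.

τ/t½ = 22/11 ≈ 2, so f = (1/2)^(22/11) ≈ 0.250000.
Cmin,ss = (D/Vd)·f/(1−f), so D = Cmin,ss·Vd·(1−f)/f.
D = 4 × 40 × (1−f)/f ≈ 4 × 40 × 3.00000 ≈ 480.00 mg.

480 mg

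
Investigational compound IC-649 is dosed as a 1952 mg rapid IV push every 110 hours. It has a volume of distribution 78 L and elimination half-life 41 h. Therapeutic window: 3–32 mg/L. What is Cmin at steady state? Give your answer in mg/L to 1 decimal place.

k = ln2/t½ = ln2/41 ≈ 0.016906 h⁻¹; fraction remaining f = e^(−kτ) = e^(−0.016906×110) ≈ 0.1557.
At steady state, accumulation factor R = 1/(1 − e^(−kτ)) ≈ 1.1844.
Each bolus raises the concentration by D/Vd = 1952/78 ≈ 25.026 mg/L.
Steady-state peak Cmax,ss = C₀·R ≈ 25.026 × 1.1844 ≈ 29.641 mg/L.
Steady-state trough Cmin,ss = Cmax,ss·f ≈ 29.641 × 0.1557 ≈ 4.615 mg/L.
Trough 4.6 mg/L vs MEC 3 mg/L: adequate.

4.6 mg/L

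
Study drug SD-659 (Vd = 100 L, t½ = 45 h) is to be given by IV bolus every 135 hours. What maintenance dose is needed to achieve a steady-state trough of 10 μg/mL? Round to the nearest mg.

7000 mg

τ/t½ = 135/45 ≈ 3, so f = (1/2)^(135/45) ≈ 0.125000.
Cmin,ss = (D/Vd)·f/(1−f), so D = Cmin,ss·Vd·(1−f)/f.
D = 10 × 100 × (1−f)/f ≈ 10 × 100 × 7.00000 ≈ 7000.00 mg.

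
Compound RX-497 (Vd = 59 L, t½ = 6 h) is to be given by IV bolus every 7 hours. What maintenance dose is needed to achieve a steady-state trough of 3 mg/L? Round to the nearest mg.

220 mg

τ/t½ = 7/6 ≈ 1.1667, so f = (1/2)^(7/6) ≈ 0.445449.
Cmin,ss = (D/Vd)·f/(1−f), so D = Cmin,ss·Vd·(1−f)/f.
D = 3 × 59 × (1−f)/f ≈ 3 × 59 × 1.24493 ≈ 220.35 mg.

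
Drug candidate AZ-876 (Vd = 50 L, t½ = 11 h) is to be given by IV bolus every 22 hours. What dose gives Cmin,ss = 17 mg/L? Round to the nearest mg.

2550 mg

τ/t½ = 22/11 ≈ 2, so f = (1/2)^(22/11) ≈ 0.250000.
Cmin,ss = (D/Vd)·f/(1−f), so D = Cmin,ss·Vd·(1−f)/f.
D = 17 × 50 × (1−f)/f ≈ 17 × 50 × 3.00000 ≈ 2550.00 mg.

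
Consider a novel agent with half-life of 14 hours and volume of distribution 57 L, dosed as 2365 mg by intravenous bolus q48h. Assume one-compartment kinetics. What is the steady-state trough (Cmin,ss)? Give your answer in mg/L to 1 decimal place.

4.2 mg/L

k = ln2/t½ = ln2/14 ≈ 0.049511 h⁻¹; fraction remaining f = e^(−kτ) = e^(−0.049511×48) ≈ 0.0929.
Accumulation ratio R = 1/(1 − f) ≈ 1/0.9071 ≈ 1.1024.
Each bolus raises the concentration by D/Vd = 2365/57 ≈ 41.491 mg/L.
Steady-state peak Cmax,ss = C₀·R ≈ 41.491 × 1.1024 ≈ 45.740 mg/L.
One interval later, Cmin,ss = Cmax,ss·e^(−kτ) ≈ 45.740 × 0.0929 ≈ 4.249 mg/L.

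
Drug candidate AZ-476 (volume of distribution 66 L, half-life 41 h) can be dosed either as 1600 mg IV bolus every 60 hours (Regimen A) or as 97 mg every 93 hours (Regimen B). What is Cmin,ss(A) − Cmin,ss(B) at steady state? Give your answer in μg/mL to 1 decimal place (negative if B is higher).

Regimen A: f = (1/2)^(60/41) ≈ 0.3626; Cmin,ss = (1600/66)·f/(1−f) ≈ 13.791 μg/mL.
Regimen B: f = (1/2)^(93/41) ≈ 0.2076; Cmin,ss = (97/66)·f/(1−f) ≈ 0.385 μg/mL.
Difference ≈ 13.791 − 0.385 ≈ 13.406 μg/mL.

13.4 μg/mL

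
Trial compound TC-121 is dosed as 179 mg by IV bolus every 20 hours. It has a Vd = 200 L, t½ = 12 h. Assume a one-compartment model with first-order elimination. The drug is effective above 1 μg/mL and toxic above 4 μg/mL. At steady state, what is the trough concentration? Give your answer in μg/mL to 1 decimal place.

τ/t½ = 20/12 ≈ 1.6667, so fraction remaining f = (1/2)^(20/12) ≈ 0.3150.
Each bolus raises the concentration by D/Vd = 179/200 ≈ 0.895 μg/mL.
Steady-state trough Cmin,ss = C₀·f/(1−f) ≈ 0.895 × 0.3150/0.6850 ≈ 0.412 μg/mL.
Trough 0.4 μg/mL vs MEC 1 μg/mL: subtherapeutic.

0.4 μg/mL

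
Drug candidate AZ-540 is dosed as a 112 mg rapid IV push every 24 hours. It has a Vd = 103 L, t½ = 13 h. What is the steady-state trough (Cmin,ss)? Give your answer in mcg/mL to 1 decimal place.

Over one 24-h interval, 24/13 ≈ 1.8462 half-lives elapse, leaving f ≈ 0.2781 of each dose.
Single-dose peak C₀ = D/Vd = 112/103 ≈ 1.087 mcg/mL.
Steady-state trough Cmin,ss = C₀·f/(1−f) ≈ 1.087 × 0.2781/0.7219 ≈ 0.419 mcg/mL.

0.4 mcg/mL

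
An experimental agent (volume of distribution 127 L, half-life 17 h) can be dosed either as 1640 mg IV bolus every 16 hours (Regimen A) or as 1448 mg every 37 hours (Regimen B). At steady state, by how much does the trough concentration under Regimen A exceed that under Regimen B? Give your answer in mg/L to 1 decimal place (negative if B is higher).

10.8 mg/L

Regimen A: f = (1/2)^(16/17) ≈ 0.5208; Cmin,ss = (1640/127)·f/(1−f) ≈ 14.034 mg/L.
Regimen B: f = (1/2)^(37/17) ≈ 0.2212; Cmin,ss = (1448/127)·f/(1−f) ≈ 3.238 mg/L.
Difference ≈ 14.034 − 3.238 ≈ 10.796 mg/L.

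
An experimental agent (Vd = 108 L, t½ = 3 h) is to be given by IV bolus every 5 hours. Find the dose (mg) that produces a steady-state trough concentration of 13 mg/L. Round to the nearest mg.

τ/t½ = 5/3 ≈ 1.6667, so f = (1/2)^(5/3) ≈ 0.314980.
Cmin,ss = (D/Vd)·f/(1−f), so D = Cmin,ss·Vd·(1−f)/f.
D = 13 × 108 × (1−f)/f ≈ 13 × 108 × 2.17480 ≈ 3053.42 mg.

3053 mg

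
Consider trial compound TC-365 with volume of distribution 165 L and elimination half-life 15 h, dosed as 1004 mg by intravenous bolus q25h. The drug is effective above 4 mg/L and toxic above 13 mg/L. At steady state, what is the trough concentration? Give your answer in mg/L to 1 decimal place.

Over one 25-h interval, 25/15 ≈ 1.6667 half-lives elapse, leaving f ≈ 0.3150 of each dose.
At steady state, accumulation factor R = 1/(1 − e^(−kτ)) ≈ 1.4599.
Single-dose peak C₀ = D/Vd = 1004/165 ≈ 6.085 mg/L.
Cmax,ss = C₀/(1 − f) ≈ 6.085/0.6850 ≈ 8.883 mg/L.
Steady-state trough Cmin,ss = Cmax,ss·f ≈ 8.883 × 0.3150 ≈ 2.798 mg/L.
Trough 2.8 mg/L vs MEC 4 mg/L: subtherapeutic.

2.8 mg/L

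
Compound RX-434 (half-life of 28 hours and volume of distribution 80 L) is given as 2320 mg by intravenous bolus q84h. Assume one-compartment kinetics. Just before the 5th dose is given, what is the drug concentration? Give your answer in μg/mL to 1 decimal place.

4.1 μg/mL

f = (1/2)^(τ/t½) = (1/2)^(84/28) ≈ 0.1250.
C₀ = D/Vd = 2320/80 ≈ 29.000 μg/mL.
Before the 5th dose, 4 doses have been given. Superposition: Cmin = C₀·(f + f² + … + f^4).
≈ 29.000 × (0.1250 + 0.0156 + 0.0020 + 0.0002) ≈ 29.000 × 0.1428 ≈ 4.141 μg/mL.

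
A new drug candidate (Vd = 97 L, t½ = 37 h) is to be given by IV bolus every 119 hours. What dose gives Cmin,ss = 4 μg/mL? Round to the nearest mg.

τ/t½ = 119/37 ≈ 3.2162, so f = (1/2)^(119/37) ≈ 0.107603.
Cmin,ss = (D/Vd)·f/(1−f), so D = Cmin,ss·Vd·(1−f)/f.
D = 4 × 97 × (1−f)/f ≈ 4 × 97 × 8.29342 ≈ 3217.85 mg.

3218 mg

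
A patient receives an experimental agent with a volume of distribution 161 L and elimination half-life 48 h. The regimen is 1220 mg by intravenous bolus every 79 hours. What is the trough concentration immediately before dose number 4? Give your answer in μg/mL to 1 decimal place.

f = (1/2)^(τ/t½) = (1/2)^(79/48) ≈ 0.3196.
C₀ = D/Vd = 1220/161 ≈ 7.578 μg/mL.
Before the 4th dose, 3 doses have been given. Superposition: Cmin = C₀·(f + f² + … + f^3).
≈ 7.578 × (0.3196 + 0.1021 + 0.0326) ≈ 7.578 × 0.4543 ≈ 3.443 μg/mL.

3.4 μg/mL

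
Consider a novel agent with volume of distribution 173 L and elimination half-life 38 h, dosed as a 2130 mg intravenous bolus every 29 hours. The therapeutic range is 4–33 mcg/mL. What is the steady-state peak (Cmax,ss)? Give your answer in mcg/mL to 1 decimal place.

Over one 29-h interval, 29/38 ≈ 0.76316 half-lives elapse, leaving f ≈ 0.5892 of each dose.
Accumulation ratio R = 1/(1 − f) ≈ 1/0.4108 ≈ 2.4343.
Each bolus raises the concentration by D/Vd = 2130/173 ≈ 12.312 mcg/mL.
Steady-state peak Cmax,ss = C₀·R ≈ 12.312 × 2.4343 ≈ 29.971 mcg/mL.
Peak 30.0 mcg/mL vs MTC 33 mcg/mL: below toxic threshold.

30.0 mcg/mL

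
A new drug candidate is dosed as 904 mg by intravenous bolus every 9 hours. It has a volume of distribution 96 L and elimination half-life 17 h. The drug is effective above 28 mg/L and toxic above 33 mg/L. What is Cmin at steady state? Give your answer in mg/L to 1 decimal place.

21.2 mg/L

Over one 9-h interval, 9/17 ≈ 0.52941 half-lives elapse, leaving f ≈ 0.6928 of each dose.
At steady state, accumulation factor R = 1/(1 − e^(−kτ)) ≈ 3.2552.
Single-dose peak C₀ = D/Vd = 904/96 ≈ 9.417 mg/L.
Cmax,ss = C₀/(1 − f) ≈ 9.417/0.3072 ≈ 30.654 mg/L.
Steady-state trough Cmin,ss = Cmax,ss·f ≈ 30.654 × 0.6928 ≈ 21.237 mg/L.
Trough 21.2 mg/L vs MEC 28 mg/L: subtherapeutic.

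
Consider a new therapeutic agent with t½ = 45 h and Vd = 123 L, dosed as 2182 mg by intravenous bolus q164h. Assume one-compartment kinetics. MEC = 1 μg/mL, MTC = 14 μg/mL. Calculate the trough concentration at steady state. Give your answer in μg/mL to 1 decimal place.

1.5 μg/mL

k = ln2/t½ = ln2/45 ≈ 0.015403 h⁻¹; fraction remaining f = e^(−kτ) = e^(−0.015403×164) ≈ 0.0800.
Accumulation ratio R = 1/(1 − f) ≈ 1/0.9200 ≈ 1.0870.
Each bolus raises the concentration by D/Vd = 2182/123 ≈ 17.740 μg/mL.
Steady-state peak Cmax,ss = C₀·R ≈ 17.740 × 1.0870 ≈ 19.283 μg/mL.
Steady-state trough Cmin,ss = Cmax,ss·f ≈ 19.283 × 0.0800 ≈ 1.543 μg/mL.
Trough 1.5 μg/mL vs MEC 1 μg/mL: adequate.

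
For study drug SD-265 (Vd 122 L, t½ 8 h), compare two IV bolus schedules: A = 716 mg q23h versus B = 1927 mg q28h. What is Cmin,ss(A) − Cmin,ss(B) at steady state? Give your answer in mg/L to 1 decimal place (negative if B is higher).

-0.6 mg/L

Regimen A: f = (1/2)^(23/8) ≈ 0.1363; Cmin,ss = (716/122)·f/(1−f) ≈ 0.926 mg/L.
Regimen B: f = (1/2)^(28/8) ≈ 0.0884; Cmin,ss = (1927/122)·f/(1−f) ≈ 1.532 mg/L.
Difference ≈ 0.926 − 1.532 ≈ -0.606 mg/L.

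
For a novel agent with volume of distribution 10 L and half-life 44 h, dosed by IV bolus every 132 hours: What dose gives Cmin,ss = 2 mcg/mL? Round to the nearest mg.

τ/t½ = 132/44 ≈ 3, so f = (1/2)^(132/44) ≈ 0.125000.
Cmin,ss = (D/Vd)·f/(1−f), so D = Cmin,ss·Vd·(1−f)/f.
D = 2 × 10 × (1−f)/f ≈ 2 × 10 × 7.00000 ≈ 140.00 mg.

140 mg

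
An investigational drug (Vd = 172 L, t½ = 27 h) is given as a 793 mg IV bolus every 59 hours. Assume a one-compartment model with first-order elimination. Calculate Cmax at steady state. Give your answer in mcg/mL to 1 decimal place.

5.9 mcg/mL

k = ln2/t½ = ln2/27 ≈ 0.025672 h⁻¹; fraction remaining f = e^(−kτ) = e^(−0.025672×59) ≈ 0.2199.
At steady state, accumulation factor R = 1/(1 − e^(−kτ)) ≈ 1.2819.
Single-dose peak C₀ = D/Vd = 793/172 ≈ 4.610 mcg/mL.
Steady-state peak Cmax,ss = C₀·R ≈ 4.610 × 1.2819 ≈ 5.910 mcg/mL.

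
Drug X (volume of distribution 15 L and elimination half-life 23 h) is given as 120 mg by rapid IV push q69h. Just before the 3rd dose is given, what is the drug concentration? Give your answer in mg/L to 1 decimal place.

1.1 mg/L

f = (1/2)^(τ/t½) = (1/2)^(69/23) ≈ 0.1250.
C₀ = D/Vd = 120/15 ≈ 8.000 mg/L.
Before the 3rd dose, 2 doses have been given. Superposition: Cmin = C₀·(f + f²).
≈ 8.000 × (0.1250 + 0.0156) ≈ 8.000 × 0.1406 ≈ 1.125 mg/L.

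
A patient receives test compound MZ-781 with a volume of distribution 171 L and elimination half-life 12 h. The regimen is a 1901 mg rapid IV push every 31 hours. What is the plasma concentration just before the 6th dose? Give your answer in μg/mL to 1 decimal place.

2.2 μg/mL

f = (1/2)^(τ/t½) = (1/2)^(31/12) ≈ 0.1669.
C₀ = D/Vd = 1901/171 ≈ 11.117 μg/mL.
Before the 6th dose, 5 doses have been given. Superposition: Cmin = C₀·(f + f² + … + f^5).
≈ 11.117 × (0.1669 + 0.0279 + 0.0046 + 0.0008 + 0.0001) ≈ 11.117 × 0.2003 ≈ 2.227 μg/mL.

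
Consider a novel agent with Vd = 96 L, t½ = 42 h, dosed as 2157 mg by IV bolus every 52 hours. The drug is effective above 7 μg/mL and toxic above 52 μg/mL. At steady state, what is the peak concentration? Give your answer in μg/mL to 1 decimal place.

τ/t½ = 52/42 ≈ 1.2381, so fraction remaining f = (1/2)^(52/42) ≈ 0.4239.
At steady state, accumulation factor R = 1/(1 − e^(−kτ)) ≈ 1.7358.
Single-dose peak C₀ = D/Vd = 2157/96 ≈ 22.469 μg/mL.
Cmax,ss = C₀/(1 − f) ≈ 22.469/0.5761 ≈ 39.002 μg/mL.
Peak 39.0 μg/mL vs MTC 52 μg/mL: below toxic threshold.

39.0 μg/mL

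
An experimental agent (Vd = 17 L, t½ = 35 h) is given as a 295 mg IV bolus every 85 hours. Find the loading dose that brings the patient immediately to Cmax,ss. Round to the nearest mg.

f = (1/2)^(85/35) ≈ 0.185749; accumulation ratio R = 1/(1−f) ≈ 1.22812.
Loading dose to hit Cmax,ss on first dose: D_load = D_maint·R ≈ 295 × 1.22812 ≈ 362.30 mg.

362 mg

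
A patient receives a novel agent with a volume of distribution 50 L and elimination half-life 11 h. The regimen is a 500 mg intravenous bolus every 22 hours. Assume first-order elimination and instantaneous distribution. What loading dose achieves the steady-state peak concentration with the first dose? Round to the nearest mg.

f = (1/2)^(22/11) ≈ 0.250000; accumulation ratio R = 1/(1−f) ≈ 1.33333.
Loading dose to hit Cmax,ss on first dose: D_load = D_maint·R ≈ 500 × 1.33333 ≈ 666.66 mg.

667 mg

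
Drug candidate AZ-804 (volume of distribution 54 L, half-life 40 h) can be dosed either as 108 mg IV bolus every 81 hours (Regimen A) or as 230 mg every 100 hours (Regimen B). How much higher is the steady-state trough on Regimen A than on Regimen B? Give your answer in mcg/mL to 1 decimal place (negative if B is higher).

-0.3 mcg/mL

Regimen A: f = (1/2)^(81/40) ≈ 0.2457; Cmin,ss = (108/54)·f/(1−f) ≈ 0.651 mcg/mL.
Regimen B: f = (1/2)^(100/40) ≈ 0.1768; Cmin,ss = (230/54)·f/(1−f) ≈ 0.915 mcg/mL.
Difference ≈ 0.651 − 0.915 ≈ -0.264 mcg/mL.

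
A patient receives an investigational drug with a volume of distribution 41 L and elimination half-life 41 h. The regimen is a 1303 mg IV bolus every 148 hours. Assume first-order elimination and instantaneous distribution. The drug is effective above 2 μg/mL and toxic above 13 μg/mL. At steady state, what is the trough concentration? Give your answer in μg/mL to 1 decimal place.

2.8 μg/mL

k = ln2/t½ = ln2/41 ≈ 0.016906 h⁻¹; fraction remaining f = e^(−kτ) = e^(−0.016906×148) ≈ 0.0819.
At steady state, accumulation factor R = 1/(1 − e^(−kτ)) ≈ 1.0892.
Single-dose peak C₀ = D/Vd = 1303/41 ≈ 31.780 μg/mL.
Steady-state peak Cmax,ss = C₀·R ≈ 31.780 × 1.0892 ≈ 34.615 μg/mL.
Steady-state trough Cmin,ss = Cmax,ss·f ≈ 34.615 × 0.0819 ≈ 2.835 μg/mL.
Trough 2.8 μg/mL vs MEC 2 μg/mL: adequate.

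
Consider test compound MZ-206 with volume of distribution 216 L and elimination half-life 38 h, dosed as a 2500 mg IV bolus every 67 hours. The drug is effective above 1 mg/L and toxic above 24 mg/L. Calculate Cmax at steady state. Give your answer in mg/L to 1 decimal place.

16.4 mg/L

Over one 67-h interval, 67/38 ≈ 1.7632 half-lives elapse, leaving f ≈ 0.2946 of each dose.
At steady state, accumulation factor R = 1/(1 − e^(−kτ)) ≈ 1.4176.
Single-dose peak C₀ = D/Vd = 2500/216 ≈ 11.574 mg/L.
Steady-state peak Cmax,ss = C₀·R ≈ 11.574 × 1.4176 ≈ 16.407 mg/L.
Peak 16.4 mg/L vs MTC 24 mg/L: below toxic threshold.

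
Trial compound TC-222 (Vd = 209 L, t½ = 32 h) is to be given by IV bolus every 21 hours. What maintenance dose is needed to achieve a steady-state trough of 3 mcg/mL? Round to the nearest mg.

τ/t½ = 21/32 ≈ 0.65625, so f = (1/2)^(21/32) ≈ 0.634525.
Cmin,ss = (D/Vd)·f/(1−f), so D = Cmin,ss·Vd·(1−f)/f.
D = 3 × 209 × (1−f)/f ≈ 3 × 209 × 0.57598 ≈ 361.14 mg.

361 mg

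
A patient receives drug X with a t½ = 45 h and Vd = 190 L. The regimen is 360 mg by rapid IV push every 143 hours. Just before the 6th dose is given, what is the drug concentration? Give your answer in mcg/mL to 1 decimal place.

0.2 mcg/mL

f = (1/2)^(τ/t½) = (1/2)^(143/45) ≈ 0.1105.
C₀ = D/Vd = 360/190 ≈ 1.895 mcg/mL.
Before the 6th dose, 5 doses have been given. Superposition: Cmin = C₀·(f + f² + … + f^5).
≈ 1.895 × (0.1105 + 0.0122 + 0.0013 + 0.0001 + 0.0000) ≈ 1.895 × 0.1241 ≈ 0.235 mcg/mL.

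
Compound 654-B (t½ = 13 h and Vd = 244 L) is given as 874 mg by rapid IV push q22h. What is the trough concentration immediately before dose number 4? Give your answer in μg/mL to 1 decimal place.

1.6 μg/mL

f = (1/2)^(τ/t½) = (1/2)^(22/13) ≈ 0.3094.
C₀ = D/Vd = 874/244 ≈ 3.582 μg/mL.
Before the 4th dose, 3 doses have been given. Superposition: Cmin = C₀·(f + f² + … + f^3).
≈ 3.582 × (0.3094 + 0.0957 + 0.0296) ≈ 3.582 × 0.4347 ≈ 1.557 μg/mL.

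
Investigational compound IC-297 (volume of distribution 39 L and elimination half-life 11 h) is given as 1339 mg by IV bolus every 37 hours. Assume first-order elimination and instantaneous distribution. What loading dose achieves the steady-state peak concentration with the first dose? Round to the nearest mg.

1483 mg

f = (1/2)^(37/11) ≈ 0.097150; accumulation ratio R = 1/(1−f) ≈ 1.10760.
Loading dose to hit Cmax,ss on first dose: D_load = D_maint·R ≈ 1339 × 1.10760 ≈ 1483.08 mg.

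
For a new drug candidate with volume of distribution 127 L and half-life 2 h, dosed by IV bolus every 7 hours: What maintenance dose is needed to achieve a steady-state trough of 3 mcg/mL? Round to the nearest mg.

3930 mg

τ/t½ = 7/2 ≈ 3.5, so f = (1/2)^(7/2) ≈ 0.088388.
Cmin,ss = (D/Vd)·f/(1−f), so D = Cmin,ss·Vd·(1−f)/f.
D = 3 × 127 × (1−f)/f ≈ 3 × 127 × 10.31375 ≈ 3929.54 mg.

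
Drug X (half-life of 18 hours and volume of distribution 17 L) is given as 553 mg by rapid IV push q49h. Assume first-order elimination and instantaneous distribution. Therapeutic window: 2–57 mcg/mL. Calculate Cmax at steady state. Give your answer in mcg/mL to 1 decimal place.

38.3 mcg/mL

k = ln2/t½ = ln2/18 ≈ 0.038508 h⁻¹; fraction remaining f = e^(−kτ) = e^(−0.038508×49) ≈ 0.1515.
Accumulation ratio R = 1/(1 − f) ≈ 1/0.8485 ≈ 1.1786.
Single-dose peak C₀ = D/Vd = 553/17 ≈ 32.529 mcg/mL.
Cmax,ss = C₀/(1 − f) ≈ 32.529/0.8485 ≈ 38.337 mcg/mL.
Peak 38.3 mcg/mL vs MTC 57 mcg/mL: below toxic threshold.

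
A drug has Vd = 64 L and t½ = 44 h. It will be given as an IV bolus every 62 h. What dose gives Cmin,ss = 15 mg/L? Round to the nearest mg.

1589 mg

τ/t½ = 62/44 ≈ 1.4091, so f = (1/2)^(62/44) ≈ 0.376549.
Cmin,ss = (D/Vd)·f/(1−f), so D = Cmin,ss·Vd·(1−f)/f.
D = 15 × 64 × (1−f)/f ≈ 15 × 64 × 1.65570 ≈ 1589.47 mg.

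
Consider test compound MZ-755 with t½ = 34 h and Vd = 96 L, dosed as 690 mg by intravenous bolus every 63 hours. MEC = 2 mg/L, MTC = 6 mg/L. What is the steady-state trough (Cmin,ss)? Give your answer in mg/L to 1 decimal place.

2.8 mg/L

k = ln2/t½ = ln2/34 ≈ 0.020387 h⁻¹; fraction remaining f = e^(−kτ) = e^(−0.020387×63) ≈ 0.2768.
At steady state, accumulation factor R = 1/(1 − e^(−kτ)) ≈ 1.3827.
Each bolus raises the concentration by D/Vd = 690/96 ≈ 7.188 mg/L.
Steady-state peak Cmax,ss = C₀·R ≈ 7.188 × 1.3827 ≈ 9.939 mg/L.
One interval later, Cmin,ss = Cmax,ss·e^(−kτ) ≈ 9.939 × 0.2768 ≈ 2.751 mg/L.
Trough 2.8 mg/L vs MEC 2 mg/L: adequate.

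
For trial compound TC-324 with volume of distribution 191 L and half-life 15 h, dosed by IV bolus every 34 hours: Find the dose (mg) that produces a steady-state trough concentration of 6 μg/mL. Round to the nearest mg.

4369 mg

τ/t½ = 34/15 ≈ 2.2667, so f = (1/2)^(34/15) ≈ 0.207809.
Cmin,ss = (D/Vd)·f/(1−f), so D = Cmin,ss·Vd·(1−f)/f.
D = 6 × 191 × (1−f)/f ≈ 6 × 191 × 3.81211 ≈ 4368.68 mg.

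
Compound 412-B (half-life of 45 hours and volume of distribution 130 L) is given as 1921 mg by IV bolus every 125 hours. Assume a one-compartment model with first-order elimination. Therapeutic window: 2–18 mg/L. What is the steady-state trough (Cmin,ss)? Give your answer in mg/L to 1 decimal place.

2.5 mg/L

k = ln2/t½ = ln2/45 ≈ 0.015403 h⁻¹; fraction remaining f = e^(−kτ) = e^(−0.015403×125) ≈ 0.1458.
Each bolus raises the concentration by D/Vd = 1921/130 ≈ 14.777 mg/L.
Steady-state trough Cmin,ss = C₀·f/(1−f) ≈ 14.777 × 0.1458/0.8542 ≈ 2.522 mg/L.
Trough 2.5 mg/L vs MEC 2 mg/L: adequate.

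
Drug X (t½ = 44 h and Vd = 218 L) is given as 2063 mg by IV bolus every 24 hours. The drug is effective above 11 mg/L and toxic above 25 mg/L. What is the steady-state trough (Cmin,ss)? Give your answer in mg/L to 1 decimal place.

20.6 mg/L

τ/t½ = 24/44 ≈ 0.54545, so fraction remaining f = (1/2)^(24/44) ≈ 0.6852.
Accumulation ratio R = 1/(1 − f) ≈ 1/0.3148 ≈ 3.1766.
Each bolus raises the concentration by D/Vd = 2063/218 ≈ 9.463 mg/L.
Steady-state peak Cmax,ss = C₀·R ≈ 9.463 × 3.1766 ≈ 30.060 mg/L.
One interval later, Cmin,ss = Cmax,ss·e^(−kτ) ≈ 30.060 × 0.6852 ≈ 20.597 mg/L.
Trough 20.6 mg/L vs MEC 11 mg/L: adequate.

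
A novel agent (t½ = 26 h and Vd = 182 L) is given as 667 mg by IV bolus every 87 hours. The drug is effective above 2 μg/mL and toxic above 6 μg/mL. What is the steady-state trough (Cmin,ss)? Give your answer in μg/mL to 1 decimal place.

k = ln2/t½ = ln2/26 ≈ 0.026660 h⁻¹; fraction remaining f = e^(−kτ) = e^(−0.026660×87) ≈ 0.0983.
At steady state, accumulation factor R = 1/(1 − e^(−kτ)) ≈ 1.1090.
Each bolus raises the concentration by D/Vd = 667/182 ≈ 3.665 μg/mL.
Cmax,ss = C₀/(1 − f) ≈ 3.665/0.9017 ≈ 4.065 μg/mL.
One interval later, Cmin,ss = Cmax,ss·e^(−kτ) ≈ 4.065 × 0.0983 ≈ 0.400 μg/mL.
Trough 0.4 μg/mL vs MEC 2 μg/mL: subtherapeutic.

0.4 μg/mL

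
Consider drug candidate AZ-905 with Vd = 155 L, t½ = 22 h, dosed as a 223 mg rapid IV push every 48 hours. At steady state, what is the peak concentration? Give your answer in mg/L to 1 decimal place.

k = ln2/t½ = ln2/22 ≈ 0.031507 h⁻¹; fraction remaining f = e^(−kτ) = e^(−0.031507×48) ≈ 0.2204.
Accumulation ratio R = 1/(1 − f) ≈ 1/0.7796 ≈ 1.2827.
Each bolus raises the concentration by D/Vd = 223/155 ≈ 1.439 mg/L.
Steady-state peak Cmax,ss = C₀·R ≈ 1.439 × 1.2827 ≈ 1.846 mg/L.

1.8 mg/L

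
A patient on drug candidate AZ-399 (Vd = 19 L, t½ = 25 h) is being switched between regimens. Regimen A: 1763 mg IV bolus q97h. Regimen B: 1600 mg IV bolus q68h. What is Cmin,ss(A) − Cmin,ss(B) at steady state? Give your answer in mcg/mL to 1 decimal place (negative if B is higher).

Regimen A: f = (1/2)^(97/25) ≈ 0.0679; Cmin,ss = (1763/19)·f/(1−f) ≈ 6.759 mcg/mL.
Regimen B: f = (1/2)^(68/25) ≈ 0.1518; Cmin,ss = (1600/19)·f/(1−f) ≈ 15.071 mcg/mL.
Difference ≈ 6.759 − 15.071 ≈ -8.312 mcg/mL.

-8.3 mcg/mL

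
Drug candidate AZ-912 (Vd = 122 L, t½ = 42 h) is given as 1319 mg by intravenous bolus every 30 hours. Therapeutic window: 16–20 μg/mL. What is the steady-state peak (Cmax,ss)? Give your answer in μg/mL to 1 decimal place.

27.7 μg/mL

k = ln2/t½ = ln2/42 ≈ 0.016504 h⁻¹; fraction remaining f = e^(−kτ) = e^(−0.016504×30) ≈ 0.6095.
Accumulation ratio R = 1/(1 − f) ≈ 1/0.3905 ≈ 2.5608.
Single-dose peak C₀ = D/Vd = 1319/122 ≈ 10.811 μg/mL.
Steady-state peak Cmax,ss = C₀·R ≈ 10.811 × 2.5608 ≈ 27.685 μg/mL.
Peak 27.7 μg/mL vs MTC 20 μg/mL: exceeds toxic threshold.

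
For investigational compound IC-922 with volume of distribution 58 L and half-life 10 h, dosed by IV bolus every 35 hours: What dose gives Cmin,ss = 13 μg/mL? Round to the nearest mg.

τ/t½ = 35/10 ≈ 3.5, so f = (1/2)^(35/10) ≈ 0.088388.
Cmin,ss = (D/Vd)·f/(1−f), so D = Cmin,ss·Vd·(1−f)/f.
D = 13 × 58 × (1−f)/f ≈ 13 × 58 × 10.31375 ≈ 7776.57 mg.

7777 mg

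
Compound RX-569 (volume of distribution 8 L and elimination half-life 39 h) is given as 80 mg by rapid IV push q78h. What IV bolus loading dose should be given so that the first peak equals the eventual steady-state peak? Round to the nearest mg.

f = (1/2)^(78/39) ≈ 0.250000; accumulation ratio R = 1/(1−f) ≈ 1.33333.
Loading dose to hit Cmax,ss on first dose: D_load = D_maint·R ≈ 80 × 1.33333 ≈ 106.67 mg.

107 mg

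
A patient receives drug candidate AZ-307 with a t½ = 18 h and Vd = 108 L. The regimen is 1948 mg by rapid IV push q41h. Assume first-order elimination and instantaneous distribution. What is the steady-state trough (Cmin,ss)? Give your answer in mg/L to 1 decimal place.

Over one 41-h interval, 41/18 ≈ 2.2778 half-lives elapse, leaving f ≈ 0.2062 of each dose.
At steady state, accumulation factor R = 1/(1 − e^(−kτ)) ≈ 1.2598.
Each bolus raises the concentration by D/Vd = 1948/108 ≈ 18.037 mg/L.
Steady-state peak Cmax,ss = C₀·R ≈ 18.037 × 1.2598 ≈ 22.723 mg/L.
Steady-state trough Cmin,ss = Cmax,ss·f ≈ 22.723 × 0.2062 ≈ 4.685 mg/L.

4.7 mg/L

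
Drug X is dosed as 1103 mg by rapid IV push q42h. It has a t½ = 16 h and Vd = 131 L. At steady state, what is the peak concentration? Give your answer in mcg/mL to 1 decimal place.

τ/t½ = 42/16 ≈ 2.625, so fraction remaining f = (1/2)^(42/16) ≈ 0.1621.
At steady state, accumulation factor R = 1/(1 − e^(−kτ)) ≈ 1.1935.
Each bolus raises the concentration by D/Vd = 1103/131 ≈ 8.420 mcg/mL.
Cmax,ss = C₀/(1 − f) ≈ 8.420/0.8379 ≈ 10.049 mcg/mL.

10.0 mcg/mL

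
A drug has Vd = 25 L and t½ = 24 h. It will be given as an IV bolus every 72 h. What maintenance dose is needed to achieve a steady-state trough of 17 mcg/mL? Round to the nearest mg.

2975 mg

τ/t½ = 72/24 ≈ 3, so f = (1/2)^(72/24) ≈ 0.125000.
Cmin,ss = (D/Vd)·f/(1−f), so D = Cmin,ss·Vd·(1−f)/f.
D = 17 × 25 × (1−f)/f ≈ 17 × 25 × 7.00000 ≈ 2975.00 mg.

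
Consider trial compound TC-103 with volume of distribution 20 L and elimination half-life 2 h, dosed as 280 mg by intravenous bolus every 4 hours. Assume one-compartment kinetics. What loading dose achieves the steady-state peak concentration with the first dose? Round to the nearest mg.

f = (1/2)^(4/2) ≈ 0.250000; accumulation ratio R = 1/(1−f) ≈ 1.33333.
Loading dose to hit Cmax,ss on first dose: D_load = D_maint·R ≈ 280 × 1.33333 ≈ 373.33 mg.

373 mg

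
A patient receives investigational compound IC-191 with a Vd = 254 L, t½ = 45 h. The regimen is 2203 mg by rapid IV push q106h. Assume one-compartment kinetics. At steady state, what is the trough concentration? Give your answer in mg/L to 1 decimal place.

Over one 106-h interval, 106/45 ≈ 2.3556 half-lives elapse, leaving f ≈ 0.1954 of each dose.
Accumulation ratio R = 1/(1 − f) ≈ 1/0.8046 ≈ 1.2429.
Each bolus raises the concentration by D/Vd = 2203/254 ≈ 8.673 mg/L.
Cmax,ss = C₀/(1 − f) ≈ 8.673/0.8046 ≈ 10.779 mg/L.
One interval later, Cmin,ss = Cmax,ss·e^(−kτ) ≈ 10.779 × 0.1954 ≈ 2.106 mg/L.

2.1 mg/L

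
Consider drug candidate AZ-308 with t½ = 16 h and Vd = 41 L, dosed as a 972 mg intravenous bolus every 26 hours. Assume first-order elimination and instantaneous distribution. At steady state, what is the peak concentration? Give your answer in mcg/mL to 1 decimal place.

k = ln2/t½ = ln2/16 ≈ 0.043322 h⁻¹; fraction remaining f = e^(−kτ) = e^(−0.043322×26) ≈ 0.3242.
Accumulation ratio R = 1/(1 − f) ≈ 1/0.6758 ≈ 1.4797.
Each bolus raises the concentration by D/Vd = 972/41 ≈ 23.707 mcg/mL.
Steady-state peak Cmax,ss = C₀·R ≈ 23.707 × 1.4797 ≈ 35.079 mcg/mL.

35.1 mcg/mL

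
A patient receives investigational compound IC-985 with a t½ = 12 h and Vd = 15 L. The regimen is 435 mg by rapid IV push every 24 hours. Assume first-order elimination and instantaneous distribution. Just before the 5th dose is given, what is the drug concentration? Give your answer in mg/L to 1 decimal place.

9.6 mg/L

f = (1/2)^(τ/t½) = (1/2)^(24/12) ≈ 0.2500.
C₀ = D/Vd = 435/15 ≈ 29.000 mg/L.
Before the 5th dose, 4 doses have been given. Superposition: Cmin = C₀·(f + f² + … + f^4).
≈ 29.000 × (0.2500 + 0.0625 + 0.0156 + 0.0039) ≈ 29.000 × 0.3320 ≈ 9.628 mg/L.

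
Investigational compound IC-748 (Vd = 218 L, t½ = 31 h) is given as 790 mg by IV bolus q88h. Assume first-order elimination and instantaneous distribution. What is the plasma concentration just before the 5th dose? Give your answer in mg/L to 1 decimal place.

f = (1/2)^(τ/t½) = (1/2)^(88/31) ≈ 0.1398.
C₀ = D/Vd = 790/218 ≈ 3.624 mg/L.
Before the 5th dose, 4 doses have been given. Superposition: Cmin = C₀·(f + f² + … + f^4).
≈ 3.624 × (0.1398 + 0.0195 + 0.0027 + 0.0004) ≈ 3.624 × 0.1624 ≈ 0.589 mg/L.

0.6 mg/L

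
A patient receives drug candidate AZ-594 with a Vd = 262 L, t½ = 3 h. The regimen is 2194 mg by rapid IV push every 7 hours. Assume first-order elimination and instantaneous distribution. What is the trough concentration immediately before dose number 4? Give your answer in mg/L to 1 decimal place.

f = (1/2)^(τ/t½) = (1/2)^(7/3) ≈ 0.1984.
C₀ = D/Vd = 2194/262 ≈ 8.374 mg/L.
Before the 4th dose, 3 doses have been given. Superposition: Cmin = C₀·(f + f² + … + f^3).
≈ 8.374 × (0.1984 + 0.0394 + 0.0078) ≈ 8.374 × 0.2456 ≈ 2.057 mg/L.

2.1 mg/L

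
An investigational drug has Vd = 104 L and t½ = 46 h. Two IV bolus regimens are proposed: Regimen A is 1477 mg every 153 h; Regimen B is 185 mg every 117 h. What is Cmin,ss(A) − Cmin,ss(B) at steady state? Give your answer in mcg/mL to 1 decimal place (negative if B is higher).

Regimen A: f = (1/2)^(153/46) ≈ 0.0997; Cmin,ss = (1477/104)·f/(1−f) ≈ 1.573 mcg/mL.
Regimen B: f = (1/2)^(117/46) ≈ 0.1715; Cmin,ss = (185/104)·f/(1−f) ≈ 0.368 mcg/mL.
Difference ≈ 1.573 − 0.368 ≈ 1.205 mcg/mL.

1.2 mcg/mL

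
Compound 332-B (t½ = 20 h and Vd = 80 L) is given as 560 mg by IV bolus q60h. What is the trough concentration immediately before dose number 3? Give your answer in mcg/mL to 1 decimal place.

1.0 mcg/mL

f = (1/2)^(τ/t½) = (1/2)^(60/20) ≈ 0.1250.
C₀ = D/Vd = 560/80 ≈ 7.000 mcg/mL.
Before the 3rd dose, 2 doses have been given. Superposition: Cmin = C₀·(f + f²).
≈ 7.000 × (0.1250 + 0.0156) ≈ 7.000 × 0.1406 ≈ 0.984 mcg/mL.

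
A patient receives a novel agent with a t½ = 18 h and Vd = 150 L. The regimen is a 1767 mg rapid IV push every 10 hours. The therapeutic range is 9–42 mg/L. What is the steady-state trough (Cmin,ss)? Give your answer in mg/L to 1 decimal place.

k = ln2/t½ = ln2/18 ≈ 0.038508 h⁻¹; fraction remaining f = e^(−kτ) = e^(−0.038508×10) ≈ 0.6804.
Single-dose peak C₀ = D/Vd = 1767/150 ≈ 11.780 mg/L.
Steady-state trough Cmin,ss = C₀·f/(1−f) ≈ 11.780 × 0.6804/0.3196 ≈ 25.079 mg/L.
Trough 25.1 mg/L vs MEC 9 mg/L: adequate.

25.1 mg/L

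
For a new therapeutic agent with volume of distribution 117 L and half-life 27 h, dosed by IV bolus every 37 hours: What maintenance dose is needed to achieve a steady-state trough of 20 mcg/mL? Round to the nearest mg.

τ/t½ = 37/27 ≈ 1.3704, so f = (1/2)^(37/27) ≈ 0.386792.
Cmin,ss = (D/Vd)·f/(1−f), so D = Cmin,ss·Vd·(1−f)/f.
D = 20 × 117 × (1−f)/f ≈ 20 × 117 × 1.58537 ≈ 3709.77 mg.

3710 mg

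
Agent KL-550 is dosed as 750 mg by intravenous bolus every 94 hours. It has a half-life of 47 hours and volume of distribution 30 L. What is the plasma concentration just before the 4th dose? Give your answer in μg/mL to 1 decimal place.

f = (1/2)^(τ/t½) = (1/2)^(94/47) ≈ 0.2500.
C₀ = D/Vd = 750/30 ≈ 25.000 μg/mL.
Before the 4th dose, 3 doses have been given. Superposition: Cmin = C₀·(f + f² + … + f^3).
≈ 25.000 × (0.2500 + 0.0625 + 0.0156) ≈ 25.000 × 0.3281 ≈ 8.203 μg/mL.

8.2 μg/mL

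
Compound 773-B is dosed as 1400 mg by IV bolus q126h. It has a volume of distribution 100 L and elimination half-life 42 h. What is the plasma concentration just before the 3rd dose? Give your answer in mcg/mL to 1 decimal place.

f = (1/2)^(τ/t½) = (1/2)^(126/42) ≈ 0.1250.
C₀ = D/Vd = 1400/100 ≈ 14.000 mcg/mL.
Before the 3rd dose, 2 doses have been given. Superposition: Cmin = C₀·(f + f²).
≈ 14.000 × (0.1250 + 0.0156) ≈ 14.000 × 0.1406 ≈ 1.968 mcg/mL.

2.0 mcg/mL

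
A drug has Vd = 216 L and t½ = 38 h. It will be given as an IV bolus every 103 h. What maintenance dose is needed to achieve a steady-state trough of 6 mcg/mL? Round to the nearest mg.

7187 mg

τ/t½ = 103/38 ≈ 2.7105, so f = (1/2)^(103/38) ≈ 0.152774.
Cmin,ss = (D/Vd)·f/(1−f), so D = Cmin,ss·Vd·(1−f)/f.
D = 6 × 216 × (1−f)/f ≈ 6 × 216 × 5.54562 ≈ 7187.12 mg.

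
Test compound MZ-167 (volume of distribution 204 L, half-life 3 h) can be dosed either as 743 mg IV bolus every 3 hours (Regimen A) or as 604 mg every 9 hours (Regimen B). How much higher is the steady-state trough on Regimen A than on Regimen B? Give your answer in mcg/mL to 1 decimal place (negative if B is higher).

3.2 mcg/mL

Regimen A: f = (1/2)^(3/3) ≈ 0.5000; Cmin,ss = (743/204)·f/(1−f) ≈ 3.642 mcg/mL.
Regimen B: f = (1/2)^(9/3) ≈ 0.1250; Cmin,ss = (604/204)·f/(1−f) ≈ 0.423 mcg/mL.
Difference ≈ 3.642 − 0.423 ≈ 3.219 mcg/mL.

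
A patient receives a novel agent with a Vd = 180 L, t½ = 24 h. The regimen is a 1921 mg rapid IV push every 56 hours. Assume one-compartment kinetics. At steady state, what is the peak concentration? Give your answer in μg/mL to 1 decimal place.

Over one 56-h interval, 56/24 ≈ 2.3333 half-lives elapse, leaving f ≈ 0.1984 of each dose.
At steady state, accumulation factor R = 1/(1 − e^(−kτ)) ≈ 1.2475.
Single-dose peak C₀ = D/Vd = 1921/180 ≈ 10.672 μg/mL.
Steady-state peak Cmax,ss = C₀·R ≈ 10.672 × 1.2475 ≈ 13.313 μg/mL.

13.3 μg/mL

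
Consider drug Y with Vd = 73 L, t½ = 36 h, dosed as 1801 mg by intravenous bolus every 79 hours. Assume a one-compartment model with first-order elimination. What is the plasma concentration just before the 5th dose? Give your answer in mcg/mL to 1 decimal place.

f = (1/2)^(τ/t½) = (1/2)^(79/36) ≈ 0.2185.
C₀ = D/Vd = 1801/73 ≈ 24.671 mcg/mL.
Before the 5th dose, 4 doses have been given. Superposition: Cmin = C₀·(f + f² + … + f^4).
≈ 24.671 × (0.2185 + 0.0477 + 0.0104 + 0.0023) ≈ 24.671 × 0.2789 ≈ 6.881 mcg/mL.

6.9 mcg/mL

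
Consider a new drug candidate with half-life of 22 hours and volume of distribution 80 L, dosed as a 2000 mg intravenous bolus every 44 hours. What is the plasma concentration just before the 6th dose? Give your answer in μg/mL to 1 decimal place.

f = (1/2)^(τ/t½) = (1/2)^(44/22) ≈ 0.2500.
C₀ = D/Vd = 2000/80 ≈ 25.000 μg/mL.
Before the 6th dose, 5 doses have been given. Superposition: Cmin = C₀·(f + f² + … + f^5).
≈ 25.000 × (0.2500 + 0.0625 + 0.0156 + 0.0039 + 0.0010) ≈ 25.000 × 0.3330 ≈ 8.325 μg/mL.

8.3 μg/mL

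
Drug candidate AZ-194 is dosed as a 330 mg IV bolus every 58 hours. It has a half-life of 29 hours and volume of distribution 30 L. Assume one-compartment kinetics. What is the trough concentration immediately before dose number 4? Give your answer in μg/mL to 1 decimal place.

3.6 μg/mL

f = (1/2)^(τ/t½) = (1/2)^(58/29) ≈ 0.2500.
C₀ = D/Vd = 330/30 ≈ 11.000 μg/mL.
Before the 4th dose, 3 doses have been given. Superposition: Cmin = C₀·(f + f² + … + f^3).
≈ 11.000 × (0.2500 + 0.0625 + 0.0156) ≈ 11.000 × 0.3281 ≈ 3.609 μg/mL.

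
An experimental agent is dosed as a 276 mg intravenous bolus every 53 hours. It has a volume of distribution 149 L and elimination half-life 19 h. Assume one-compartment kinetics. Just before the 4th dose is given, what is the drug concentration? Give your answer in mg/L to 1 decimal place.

f = (1/2)^(τ/t½) = (1/2)^(53/19) ≈ 0.1446.
C₀ = D/Vd = 276/149 ≈ 1.852 mg/L.
Before the 4th dose, 3 doses have been given. Superposition: Cmin = C₀·(f + f² + … + f^3).
≈ 1.852 × (0.1446 + 0.0209 + 0.0030) ≈ 1.852 × 0.1685 ≈ 0.312 mg/L.

0.3 mg/L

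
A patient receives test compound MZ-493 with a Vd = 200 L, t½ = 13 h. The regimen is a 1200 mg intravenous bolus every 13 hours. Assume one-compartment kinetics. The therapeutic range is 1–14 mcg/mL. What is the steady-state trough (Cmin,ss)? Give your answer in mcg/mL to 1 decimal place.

6.0 mcg/mL

The dosing interval is 1 half-life, so f = 2^(−1) = 0.5.
Accumulation ratio R = 1/(1 − f) = 1/0.5 = 2/1.
Single-dose peak C₀ = D/Vd = 1200/200 = 6 mcg/mL.
Steady-state peak Cmax,ss = C₀·R = 6 × 2/1 ≈ 12.000 mcg/mL.
Steady-state trough Cmin,ss = Cmax,ss·f ≈ 12.000 × 0.5 ≈ 6.000 mcg/mL.
Trough 6.0 mcg/mL vs MEC 1 mcg/mL: adequate.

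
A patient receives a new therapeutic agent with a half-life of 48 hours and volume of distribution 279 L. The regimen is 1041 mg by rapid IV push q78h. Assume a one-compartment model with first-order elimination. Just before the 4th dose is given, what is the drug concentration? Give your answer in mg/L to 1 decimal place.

f = (1/2)^(τ/t½) = (1/2)^(78/48) ≈ 0.3242.
C₀ = D/Vd = 1041/279 ≈ 3.731 mg/L.
Before the 4th dose, 3 doses have been given. Superposition: Cmin = C₀·(f + f² + … + f^3).
≈ 3.731 × (0.3242 + 0.1051 + 0.0341) ≈ 3.731 × 0.4634 ≈ 1.729 mg/L.

1.7 mg/L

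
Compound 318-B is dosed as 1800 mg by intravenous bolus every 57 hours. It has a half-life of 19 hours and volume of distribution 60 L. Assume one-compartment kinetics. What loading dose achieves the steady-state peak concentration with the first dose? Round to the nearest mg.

2057 mg

f = (1/2)^(57/19) ≈ 0.125000; accumulation ratio R = 1/(1−f) ≈ 1.14286.
Loading dose to hit Cmax,ss on first dose: D_load = D_maint·R ≈ 1800 × 1.14286 ≈ 2057.15 mg.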